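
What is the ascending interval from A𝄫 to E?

doubly augmented fifth

The letter names run A→E, a span of 4 letter steps, so the interval is some kind of fifth.
Abb to E is 9 semitones. A perfect fifth is 7, so 9 makes it doubly augmented.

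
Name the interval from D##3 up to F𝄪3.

minor third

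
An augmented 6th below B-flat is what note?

Dbb

B down a major sixth is D, so the target letter is D.
From Bb, an augmented sixth is 10 semitones down: Dbb.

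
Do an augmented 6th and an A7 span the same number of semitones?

No

An augmented sixth spans 10 semitones; an augmented seventh spans 12.
The spans differ, so they are not enharmonic equivalents.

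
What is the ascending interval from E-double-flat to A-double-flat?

perfect fourth

The letter names run E→A, a span of 3 letter steps, so the interval is some kind of fourth.
Ebb to Abb is 5 semitones. A perfect fourth is 5, so 5 makes it perfect.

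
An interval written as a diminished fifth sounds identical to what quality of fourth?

augmented

A diminished fifth spans 6 semitones.
A fourth spanning 6 semitones is augmented (the perfect fourth is 5).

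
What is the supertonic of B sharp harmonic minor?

C##

The B# harmonic minor scale runs B# C## D# E# F## G# A##.
Degree 2 is C##.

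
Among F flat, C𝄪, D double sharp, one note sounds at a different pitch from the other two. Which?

C##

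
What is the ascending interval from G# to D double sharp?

The letter names run G→D, a span of 4 letter steps, so the interval is some kind of fifth.
G# to D## is 8 semitones. A perfect fifth is 7, so 8 makes it augmented.

augmented fifth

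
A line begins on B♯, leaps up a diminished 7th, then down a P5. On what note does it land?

D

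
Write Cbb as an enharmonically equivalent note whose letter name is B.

Cbb is pitch class 10. The letter B alone is pitch class 11.
To reach pitch class 10 from B requires an offset of -1 semitone, i.e. flat: Bb.

Bb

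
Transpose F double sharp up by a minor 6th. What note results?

A sixth above F lands on the letter D.
A minor sixth spans 8 semitones, so F## moves to pitch class 3. On the letter D that is D#.

D#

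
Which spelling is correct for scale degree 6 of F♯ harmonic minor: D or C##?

Each scale degree takes a distinct letter name. Degree 6 of a scale on F must use the letter D.
D and C## are enharmonically the same pitch, but only D uses the letter D, so it is the correct spelling here.

D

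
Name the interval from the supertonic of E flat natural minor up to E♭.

minor seventh

The supertonic of Eb natural minor is F.
F up to Eb: letters F→E make it a seventh; 10 semitones makes it minor.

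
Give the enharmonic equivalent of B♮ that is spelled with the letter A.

B is pitch class 11. The letter A alone is pitch class 9.
To reach pitch class 11 from A requires an offset of +2 semitones, i.e. double sharp: A##.

A##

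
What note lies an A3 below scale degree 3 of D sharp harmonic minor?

Scale degree 3 of D# harmonic minor is F#.
An augmented third (5 semitones) below F# lands on the letter D, giving Db.

Db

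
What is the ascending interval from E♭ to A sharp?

The letter names run E→A, a span of 3 letter steps, so the interval is some kind of fourth.
Eb to A# is 7 semitones. A perfect fourth is 5, so 7 makes it doubly augmented.

doubly augmented fourth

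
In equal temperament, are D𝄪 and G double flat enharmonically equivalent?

No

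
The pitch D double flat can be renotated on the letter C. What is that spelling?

C

Plain C sits at the same pitch as Dbb, so on the letter C the same pitch needs a natural: C.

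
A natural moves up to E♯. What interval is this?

augmented fifth

Counting letters A–B–C–D–E gives a fifth.
A→E# = 8 semitones, 1 wider than the perfect fifth (7), so augmented.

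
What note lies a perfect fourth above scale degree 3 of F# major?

Scale degree 3 of F# major is A#.
A perfect fourth (5 semitones) above A# lands on the letter D, giving D#.

D#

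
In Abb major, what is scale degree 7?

Gb

Degree 7 takes the letter 6 steps above A, which is G.
In major, degree 7 sits 11 semitones above the tonic. Abb + 11 semitones is pitch class 6, spelled on G as Gb.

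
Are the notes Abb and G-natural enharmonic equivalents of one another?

Yes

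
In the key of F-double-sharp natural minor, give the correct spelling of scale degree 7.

E#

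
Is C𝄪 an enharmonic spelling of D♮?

C## is pitch class 2; D is pitch class 2.
All spellings map to pitch class 2, so they are enharmonically equivalent.

Yes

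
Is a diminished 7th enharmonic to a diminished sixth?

No

A diminished seventh spans 9 semitones; a diminished sixth spans 7.
The spans differ, so they are not enharmonic equivalents.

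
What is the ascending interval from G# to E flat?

diminished sixth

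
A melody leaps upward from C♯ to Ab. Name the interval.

diminished sixth

Counting letters C–D–E–F–G–A gives a sixth.
C#→Ab = 7 semitones, 2 narrower than the major sixth (9), so diminished.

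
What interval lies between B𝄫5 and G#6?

doubly augmented sixth

The letter names run B→G, a span of 5 letter steps, so the interval is some kind of sixth.
Bbb to G# is 11 semitones. A major sixth is 9, so 11 makes it doubly augmented.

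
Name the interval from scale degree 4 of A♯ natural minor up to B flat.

Scale degree 4 of A# natural minor is D#.
D# up to Bb: letters D→B make it a sixth; 7 semitones makes it diminished.

diminished sixth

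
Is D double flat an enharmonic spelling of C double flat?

Two spellings are enharmonically equivalent only if they share a pitch class.
Here Dbb → 0, Cbb → 10; 0 ≠ 10, so they are not.

No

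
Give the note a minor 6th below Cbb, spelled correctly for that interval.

A sixth below C lands on the letter E.
A minor sixth spans 8 semitones, so Cbb moves to pitch class 2. On the letter E that is Ebb.

Ebb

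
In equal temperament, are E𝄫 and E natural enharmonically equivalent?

No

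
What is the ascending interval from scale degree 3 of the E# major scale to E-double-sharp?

major sixth

Scale degree 3 of E# major is G##.
G## up to E##: letters G→E make it a sixth; 9 semitones makes it major.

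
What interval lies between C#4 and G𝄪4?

Counting letters C–D–E–F–G gives a fifth.
C#→G## = 8 semitones, 1 wider than the perfect fifth (7), so augmented.

augmented fifth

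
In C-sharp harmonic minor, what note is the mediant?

The C# harmonic minor scale runs C# D# E F# G# A B#.
Degree 3 is E.

E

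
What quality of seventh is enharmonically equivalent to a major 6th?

A major sixth spans 9 semitones.
A seventh spanning 9 semitones is diminished (the major seventh is 11).

diminished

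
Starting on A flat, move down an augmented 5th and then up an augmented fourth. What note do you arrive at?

An augmented fifth down from Ab is Dbb (letter D, 8 semitones down).
An augmented fourth up from Dbb is Gb (letter G, 6 semitones up).

Gb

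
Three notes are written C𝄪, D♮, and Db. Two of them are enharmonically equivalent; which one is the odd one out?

In 12-tone equal temperament, enharmonic equivalents share a pitch class. C## is pitch class 2; D is pitch class 2; Db is pitch class 1.
C## and D share pitch class 2, while Db is pitch class 1.

Db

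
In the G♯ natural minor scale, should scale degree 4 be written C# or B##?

C#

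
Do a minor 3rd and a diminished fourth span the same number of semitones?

No

A minor third spans 3 semitones; a diminished fourth spans 4.
The spans differ, so they are not enharmonic equivalents.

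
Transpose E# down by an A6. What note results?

G

A sixth below E lands on the letter G.
An augmented sixth spans 10 semitones, so E# moves to pitch class 7. On the letter G that is G.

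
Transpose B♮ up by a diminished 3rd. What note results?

Db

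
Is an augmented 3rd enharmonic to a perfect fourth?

An augmented third spans 5 semitones; a perfect fourth spans 5.
They are enharmonically equivalent.

Yes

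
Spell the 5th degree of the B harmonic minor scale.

Degree 5 takes the letter 4 steps above B, which is F.
In harmonic minor, degree 5 sits 7 semitones above the tonic. B + 7 semitones is pitch class 6, spelled on F as F#.

F#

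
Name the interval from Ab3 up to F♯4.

The letter names run A→F, a span of 5 letter steps, so the interval is some kind of sixth.
Ab to F# is 10 semitones. A major sixth is 9, so 10 makes it augmented.

augmented sixth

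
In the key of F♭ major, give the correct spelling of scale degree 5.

Cb

Degree 5 takes the letter 4 steps above F, which is C.
In major, degree 5 sits 7 semitones above the tonic. Fb + 7 semitones is pitch class 11, spelled on C as Cb.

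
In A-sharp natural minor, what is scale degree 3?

C#

The A# natural minor scale runs A# B# C# D# E# F# G#.
Degree 3 is C#.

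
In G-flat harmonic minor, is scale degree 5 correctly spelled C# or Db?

Db

Each scale degree takes a distinct letter name. Degree 5 of a scale on G must use the letter D.
Db and C# are enharmonically the same pitch, but only Db uses the letter D, so it is the correct spelling here.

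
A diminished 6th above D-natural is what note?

Bbb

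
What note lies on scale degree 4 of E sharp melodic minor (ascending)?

A#

The E# melodic minor (ascending) scale runs E# F## G# A# B# C## D##.
Degree 4 is A#.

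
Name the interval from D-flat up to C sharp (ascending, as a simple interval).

augmented seventh

The letter names run D→C, a span of 6 letter steps, so the interval is some kind of seventh.
Db to C# is 12 semitones. A major seventh is 11, so 12 makes it augmented.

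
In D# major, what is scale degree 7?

The D# major scale runs D# E# F## G# A# B# C##.
Degree 7 is C##.

C##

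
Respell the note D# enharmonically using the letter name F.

Fbb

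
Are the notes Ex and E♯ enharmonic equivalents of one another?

E## is pitch class 6; E# is pitch class 5.
The pitch classes differ (6 vs. 5), so they are not enharmonic equivalents.

No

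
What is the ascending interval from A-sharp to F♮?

Counting letters A–B–C–D–E–F gives a sixth.
A#→F = 7 semitones, 2 narrower than the major sixth (9), so diminished.

diminished sixth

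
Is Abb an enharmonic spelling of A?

No

Two spellings are enharmonically equivalent only if they share a pitch class.
Here Abb → 7, A → 9; 7 ≠ 9, so they are not.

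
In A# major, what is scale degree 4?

Degree 4 takes the letter 3 steps above A, which is D.
In major, degree 4 sits 5 semitones above the tonic. A# + 5 semitones is pitch class 3, spelled on D as D#.

D#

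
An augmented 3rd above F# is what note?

A##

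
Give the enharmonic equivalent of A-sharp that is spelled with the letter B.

Plain B sits 1 semitone above A#, so on the letter B the same pitch needs a flat: Bb.

Bb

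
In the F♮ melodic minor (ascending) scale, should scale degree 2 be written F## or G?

G

Each scale degree takes a distinct letter name. Degree 2 of a scale on F must use the letter G.
G and F## are enharmonically the same pitch, but only G uses the letter G, so it is the correct spelling here.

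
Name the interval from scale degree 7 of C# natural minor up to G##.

Scale degree 7 of C# natural minor is B.
B up to G##: letters B→G make it a sixth; 10 semitones makes it augmented.

augmented sixth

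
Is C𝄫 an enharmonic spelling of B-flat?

Cbb is pitch class 10; Bb is pitch class 10.
All spellings map to pitch class 10, so they are enharmonically equivalent.

Yes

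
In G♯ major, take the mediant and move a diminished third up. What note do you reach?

The mediant of G# major is B#.
A diminished third (2 semitones) above B# lands on the letter D, giving D.

D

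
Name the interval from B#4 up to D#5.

The letter names run B→D, a span of 2 letter steps, so the interval is some kind of third.
B# to D# is 3 semitones. A major third is 4, so 3 makes it minor.

minor third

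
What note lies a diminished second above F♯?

F up a major second is G, so the target letter is G.
From F#, a diminished second is 0 semitones up: Gb.

Gb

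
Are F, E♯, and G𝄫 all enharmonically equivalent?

F = pitch class 5 and E# = pitch class 5 and Gbb = pitch class 5 — the same pitch class, so they are enharmonic equivalents.

Yes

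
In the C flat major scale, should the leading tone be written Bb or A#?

Each scale degree takes a distinct letter name. Degree 7 of a scale on C must use the letter B.
Bb and A# are enharmonically the same pitch, but only Bb uses the letter B, so it is the correct spelling here.

Bb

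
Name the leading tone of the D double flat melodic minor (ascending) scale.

Cb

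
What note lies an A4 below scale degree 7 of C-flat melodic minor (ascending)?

Scale degree 7 of Cb melodic minor (ascending) is Bb.
An augmented fourth (6 semitones) below Bb lands on the letter F, giving Fb.

Fb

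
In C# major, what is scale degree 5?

G#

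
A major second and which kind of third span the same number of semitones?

A major second spans 2 semitones.
A third spanning 2 semitones is diminished (the major third is 4).

diminished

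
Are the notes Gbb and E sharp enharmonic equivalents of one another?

Gbb is pitch class 5; E# is pitch class 5.
All spellings map to pitch class 5, so they are enharmonically equivalent.

Yes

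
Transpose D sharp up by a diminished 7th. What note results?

C

D up a major seventh is C#, so the target letter is C.
From D#, a diminished seventh is 9 semitones up: C.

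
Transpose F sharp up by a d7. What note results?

Eb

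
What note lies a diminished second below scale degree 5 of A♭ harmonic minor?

Scale degree 5 of Ab harmonic minor is Eb.
A diminished second (0 semitones) below Eb lands on the letter D, giving D#.

D#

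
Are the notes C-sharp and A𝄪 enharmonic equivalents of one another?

No

Two spellings are enharmonically equivalent only if they share a pitch class.
Here C# → 1, A## → 11; 1 ≠ 11, so they are not.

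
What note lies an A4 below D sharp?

A

A fourth below D lands on the letter A.
An augmented fourth spans 6 semitones, so D# moves to pitch class 9. On the letter A that is A.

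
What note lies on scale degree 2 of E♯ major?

F##

The E# major scale runs E# F## G## A# B# C## D##.
Degree 2 is F##.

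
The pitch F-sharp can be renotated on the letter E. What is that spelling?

E##

Plain E sits 2 semitones below F#, so on the letter E the same pitch needs a double sharp: E##.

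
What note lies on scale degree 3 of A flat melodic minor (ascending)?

Cb

Degree 3 takes the letter 2 steps above A, which is C.
In melodic minor (ascending), degree 3 sits 3 semitones above the tonic. Ab + 3 semitones is pitch class 11, spelled on C as Cb.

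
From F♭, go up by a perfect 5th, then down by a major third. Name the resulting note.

A perfect fifth up from Fb is Cb (letter C, 7 semitones up).
A major third down from Cb is Abb (letter A, 4 semitones down).

Abb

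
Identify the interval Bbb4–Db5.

The letter names run B→D, a span of 2 letter steps, so the interval is some kind of third.
Bbb to Db is 4 semitones. A major third is 4, so 4 makes it major.

major third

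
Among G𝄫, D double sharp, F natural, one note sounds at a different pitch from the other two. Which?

D##

In 12-tone equal temperament, enharmonic equivalents share a pitch class. Gbb is pitch class 5; D## is pitch class 4; F is pitch class 5.
Gbb and F share pitch class 5, while D## is pitch class 4.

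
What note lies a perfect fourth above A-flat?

Db

A fourth above A lands on the letter D.
A perfect fourth spans 5 semitones, so Ab moves to pitch class 1. On the letter D that is Db.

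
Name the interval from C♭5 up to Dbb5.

minor second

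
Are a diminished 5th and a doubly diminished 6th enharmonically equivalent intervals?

Yes

A diminished fifth spans 6 semitones; a doubly diminished sixth spans 6.
They are enharmonically equivalent.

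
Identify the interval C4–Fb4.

Counting letters C–D–E–F gives a fourth.
C→Fb = 4 semitones, 1 narrower than the perfect fourth (5), so diminished.

diminished fourth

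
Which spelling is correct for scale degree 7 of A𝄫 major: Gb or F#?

Each scale degree takes a distinct letter name. Degree 7 of a scale on A must use the letter G.
Gb and F# are enharmonically the same pitch, but only Gb uses the letter G, so it is the correct spelling here.

Gb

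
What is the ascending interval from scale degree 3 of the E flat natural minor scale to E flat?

Scale degree 3 of Eb natural minor is Gb.
Gb up to Eb: letters G→E make it a sixth; 9 semitones makes it major.

major sixth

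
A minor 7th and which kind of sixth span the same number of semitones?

A minor seventh spans 10 semitones.
A sixth spanning 10 semitones is augmented (the major sixth is 9).

augmented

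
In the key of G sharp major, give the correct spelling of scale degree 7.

Degree 7 takes the letter 6 steps above G, which is F.
In major, degree 7 sits 11 semitones above the tonic. G# + 11 semitones is pitch class 7, spelled on F as F##.

F##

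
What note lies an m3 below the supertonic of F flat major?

The supertonic of Fb major is Gb.
A minor third (3 semitones) below Gb lands on the letter E, giving Eb.

Eb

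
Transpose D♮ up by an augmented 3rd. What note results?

F##

A third above D lands on the letter F.
An augmented third spans 5 semitones, so D moves to pitch class 7. On the letter F that is F##.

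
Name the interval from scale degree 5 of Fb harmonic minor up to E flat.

Scale degree 5 of Fb harmonic minor is Cb.
Cb up to Eb: letters C→E make it a third; 4 semitones makes it major.

major third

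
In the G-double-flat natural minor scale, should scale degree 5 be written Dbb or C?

Each scale degree takes a distinct letter name. Degree 5 of a scale on G must use the letter D.
Dbb and C are enharmonically the same pitch, but only Dbb uses the letter D, so it is the correct spelling here.

Dbb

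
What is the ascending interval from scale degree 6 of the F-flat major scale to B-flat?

Scale degree 6 of Fb major is Db.
Db up to Bb: letters D→B make it a sixth; 9 semitones makes it major.

major sixth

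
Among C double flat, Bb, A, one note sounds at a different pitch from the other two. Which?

In 12-tone equal temperament, enharmonic equivalents share a pitch class. Cbb is pitch class 10; Bb is pitch class 10; A is pitch class 9.
Cbb and Bb share pitch class 10, while A is pitch class 9.

A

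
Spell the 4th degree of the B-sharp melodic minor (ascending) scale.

E#

The B# melodic minor (ascending) scale runs B# C## D# E# F## G## A##.
Degree 4 is E#.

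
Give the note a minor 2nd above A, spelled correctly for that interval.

Bb

A up a major second is B, so the target letter is B.
From A, a minor second is 1 semitone up: Bb.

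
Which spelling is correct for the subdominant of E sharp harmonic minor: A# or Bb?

Each scale degree takes a distinct letter name. Degree 4 of a scale on E must use the letter A.
A# and Bb are enharmonically the same pitch, but only A# uses the letter A, so it is the correct spelling here.

A#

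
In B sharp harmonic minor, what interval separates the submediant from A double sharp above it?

augmented second

The submediant of B# harmonic minor is G#.
G# up to A##: letters G→A make it a second; 3 semitones makes it augmented.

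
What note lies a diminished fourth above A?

Db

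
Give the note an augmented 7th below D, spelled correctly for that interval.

Ebb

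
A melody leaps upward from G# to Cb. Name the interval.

Counting letters G–A–B–C gives a fourth.
G#→Cb = 3 semitones, 2 narrower than the perfect fourth (5), so doubly diminished.

doubly diminished fourth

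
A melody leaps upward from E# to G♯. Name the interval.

minor third

Counting letters E–F–G gives a third.
E#→G# = 3 semitones, 1 narrower than the major third (4), so minor.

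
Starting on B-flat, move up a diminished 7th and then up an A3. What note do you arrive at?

C

A diminished seventh up from Bb is Abb (letter A, 9 semitones up).
An augmented third up from Abb is C (letter C, 5 semitones up).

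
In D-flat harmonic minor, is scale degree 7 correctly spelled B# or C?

Each scale degree takes a distinct letter name. Degree 7 of a scale on D must use the letter C.
C and B# are enharmonically the same pitch, but only C uses the letter C, so it is the correct spelling here.

C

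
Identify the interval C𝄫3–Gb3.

The letter names run C→G, a span of 4 letter steps, so the interval is some kind of fifth.
Cbb to Gb is 8 semitones. A perfect fifth is 7, so 8 makes it augmented.

augmented fifth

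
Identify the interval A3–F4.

Counting letters A–B–C–D–E–F gives a sixth.
A→F = 8 semitones, 1 narrower than the major sixth (9), so minor.

minor sixth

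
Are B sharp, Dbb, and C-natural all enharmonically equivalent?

Yes

B# = pitch class 0 and Dbb = pitch class 0 and C = pitch class 0 — the same pitch class, so they are enharmonic equivalents.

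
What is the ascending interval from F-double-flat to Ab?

augmented third

The letter names run F→A, a span of 2 letter steps, so the interval is some kind of third.
Fbb to Ab is 5 semitones. A major third is 4, so 5 makes it augmented.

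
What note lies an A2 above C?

D#

C up a major second is D, so the target letter is D.
From C, an augmented second is 3 semitones up: D#.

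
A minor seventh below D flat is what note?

D down a major seventh is Eb, so the target letter is E.
From Db, a minor seventh is 10 semitones down: Eb.

Eb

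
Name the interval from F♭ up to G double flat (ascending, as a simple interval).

Counting letters F–G gives a second.
Fb→Gbb = 1 semitone, 1 narrower than the major second (2), so minor.

minor second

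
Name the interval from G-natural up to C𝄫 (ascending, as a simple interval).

doubly diminished fourth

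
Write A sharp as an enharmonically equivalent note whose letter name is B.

Bb

Plain B sits 1 semitone above A#, so on the letter B the same pitch needs a flat: Bb.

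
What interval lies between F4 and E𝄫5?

The letter names run F→E, a span of 6 letter steps, so the interval is some kind of seventh.
F to Ebb is 9 semitones. A major seventh is 11, so 9 makes it diminished.

diminished seventh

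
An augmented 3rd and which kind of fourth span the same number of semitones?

perfect

An augmented third spans 5 semitones.
A fourth spanning 5 semitones is perfect (the perfect fourth is 5).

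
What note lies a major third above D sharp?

F##

A third above D lands on the letter F.
A major third spans 4 semitones, so D# moves to pitch class 7. On the letter F that is F##.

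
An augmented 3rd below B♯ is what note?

B down a major third is G, so the target letter is G.
From B#, an augmented third is 5 semitones down: G.

G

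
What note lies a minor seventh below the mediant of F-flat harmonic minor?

The mediant of Fb harmonic minor is Abb.
A minor seventh (10 semitones) below Abb lands on the letter B, giving Bbb.

Bbb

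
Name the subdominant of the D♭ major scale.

Degree 4 takes the letter 3 steps above D, which is G.
In major, degree 4 sits 5 semitones above the tonic. Db + 5 semitones is pitch class 6, spelled on G as Gb.

Gb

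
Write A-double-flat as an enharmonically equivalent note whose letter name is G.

Plain G sits at the same pitch as Abb, so on the letter G the same pitch needs a natural: G.

G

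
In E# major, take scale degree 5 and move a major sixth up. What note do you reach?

Scale degree 5 of E# major is B#.
A major sixth (9 semitones) above B# lands on the letter G, giving G##.

G##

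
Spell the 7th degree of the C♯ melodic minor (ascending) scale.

Degree 7 takes the letter 6 steps above C, which is B.
In melodic minor (ascending), degree 7 sits 11 semitones above the tonic. C# + 11 semitones is pitch class 0, spelled on B as B#.

B#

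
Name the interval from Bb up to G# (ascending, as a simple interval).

augmented sixth

Counting letters B–C–D–E–F–G gives a sixth.
Bb→G# = 10 semitones, 1 wider than the major sixth (9), so augmented.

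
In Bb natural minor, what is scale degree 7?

Degree 7 takes the letter 6 steps above B, which is A.
In natural minor, degree 7 sits 10 semitones above the tonic. Bb + 10 semitones is pitch class 8, spelled on A as Ab.

Ab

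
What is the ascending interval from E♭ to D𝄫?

diminished seventh

Counting letters E–F–G–A–B–C–D gives a seventh.
Eb→Dbb = 9 semitones, 2 narrower than the major seventh (11), so diminished.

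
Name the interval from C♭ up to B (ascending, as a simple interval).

Counting letters C–D–E–F–G–A–B gives a seventh.
Cb→B = 12 semitones, 1 wider than the major seventh (11), so augmented.

augmented seventh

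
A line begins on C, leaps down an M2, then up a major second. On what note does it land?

A major second down from C is Bb (letter B, 2 semitones down).
A major second up from Bb is C (letter C, 2 semitones up).

C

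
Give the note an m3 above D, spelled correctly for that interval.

A third above D lands on the letter F.
A minor third spans 3 semitones, so D moves to pitch class 5. On the letter F that is F.

F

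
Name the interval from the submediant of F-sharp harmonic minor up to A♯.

The submediant of F# harmonic minor is D.
D up to A#: letters D→A make it a fifth; 8 semitones makes it augmented.

augmented fifth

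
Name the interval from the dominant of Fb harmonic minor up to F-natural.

augmented fourth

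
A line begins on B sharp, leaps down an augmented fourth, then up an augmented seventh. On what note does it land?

E##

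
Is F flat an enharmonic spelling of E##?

No

Fb is pitch class 4; E## is pitch class 6.
The pitch classes differ (4 vs. 6), so they are not enharmonic equivalents.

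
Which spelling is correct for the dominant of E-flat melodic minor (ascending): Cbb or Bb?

Bb

Each scale degree takes a distinct letter name. Degree 5 of a scale on E must use the letter B.
Bb and Cbb are enharmonically the same pitch, but only Bb uses the letter B, so it is the correct spelling here.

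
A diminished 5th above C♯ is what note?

A fifth above C lands on the letter G.
A diminished fifth spans 6 semitones, so C# moves to pitch class 7. On the letter G that is G.

G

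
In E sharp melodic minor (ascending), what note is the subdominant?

A#

Degree 4 takes the letter 3 steps above E, which is A.
In melodic minor (ascending), degree 4 sits 5 semitones above the tonic. E# + 5 semitones is pitch class 10, spelled on A as A#.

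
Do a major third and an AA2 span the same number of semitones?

Yes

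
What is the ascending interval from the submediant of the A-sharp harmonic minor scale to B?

The submediant of A# harmonic minor is F#.
F# up to B: letters F→B make it a fourth; 5 semitones makes it perfect.

perfect fourth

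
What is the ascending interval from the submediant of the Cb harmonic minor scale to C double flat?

minor third

The submediant of Cb harmonic minor is Abb.
Abb up to Cbb: letters A→C make it a third; 3 semitones makes it minor.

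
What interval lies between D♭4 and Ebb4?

Counting letters D–E gives a second.
Db→Ebb = 1 semitone, 1 narrower than the major second (2), so minor.

minor second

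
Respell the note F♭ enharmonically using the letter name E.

E

Plain E sits at the same pitch as Fb, so on the letter E the same pitch needs a natural: E.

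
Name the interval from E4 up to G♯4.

major third

The letter names run E→G, a span of 2 letter steps, so the interval is some kind of third.
E to G# is 4 semitones. A major third is 4, so 4 makes it major.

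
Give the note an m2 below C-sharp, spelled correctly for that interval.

B#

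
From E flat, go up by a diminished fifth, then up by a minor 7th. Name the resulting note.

Abb

A diminished fifth up from Eb is Bbb (letter B, 6 semitones up).
A minor seventh up from Bbb is Abb (letter A, 10 semitones up).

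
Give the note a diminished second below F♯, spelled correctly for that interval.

F down a major second is Eb, so the target letter is E.
From F#, a diminished second is 0 semitones down: E##.

E##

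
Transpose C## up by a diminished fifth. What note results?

G#

C up a perfect fifth is G, so the target letter is G.
From C##, a diminished fifth is 6 semitones up: G#.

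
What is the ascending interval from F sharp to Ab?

diminished third

Counting letters F–G–A gives a third.
F#→Ab = 2 semitones, 2 narrower than the major third (4), so diminished.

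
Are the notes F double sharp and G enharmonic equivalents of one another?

Yes

F## = pitch class 7 and G = pitch class 7 — the same pitch class, so they are enharmonic equivalents.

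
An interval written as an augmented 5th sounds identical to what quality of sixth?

An augmented fifth spans 8 semitones.
A sixth spanning 8 semitones is minor (the major sixth is 9).

minor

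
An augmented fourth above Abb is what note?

Db

A up a perfect fourth is D, so the target letter is D.
From Abb, an augmented fourth is 6 semitones up: Db.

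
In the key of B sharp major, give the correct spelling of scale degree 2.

C##

The B# major scale runs B# C## D## E# F## G## A##.
Degree 2 is C##.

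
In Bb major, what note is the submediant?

G

Degree 6 takes the letter 5 steps above B, which is G.
In major, degree 6 sits 9 semitones above the tonic. Bb + 9 semitones is pitch class 7, spelled on G as G.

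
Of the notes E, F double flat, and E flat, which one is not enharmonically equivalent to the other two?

E

In 12-tone equal temperament, enharmonic equivalents share a pitch class. E is pitch class 4; Fbb is pitch class 3; Eb is pitch class 3.
Fbb and Eb share pitch class 3, while E is pitch class 4.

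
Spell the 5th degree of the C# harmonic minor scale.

The C# harmonic minor scale runs C# D# E F# G# A B#.
Degree 5 is G#.

G#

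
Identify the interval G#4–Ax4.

The letter names run G→A, a span of 1 letter step, so the interval is some kind of second.
G# to A## is 3 semitones. A major second is 2, so 3 makes it augmented.

augmented second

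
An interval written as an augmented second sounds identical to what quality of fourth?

An augmented second spans 3 semitones.
A fourth spanning 3 semitones is doubly diminished (the perfect fourth is 5).

doubly diminished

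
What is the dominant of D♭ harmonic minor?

Ab

Degree 5 takes the letter 4 steps above D, which is A.
In harmonic minor, degree 5 sits 7 semitones above the tonic. Db + 7 semitones is pitch class 8, spelled on A as Ab.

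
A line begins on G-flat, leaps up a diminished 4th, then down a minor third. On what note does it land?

Abb

A diminished fourth up from Gb is Cbb (letter C, 4 semitones up).
A minor third down from Cbb is Abb (letter A, 3 semitones down).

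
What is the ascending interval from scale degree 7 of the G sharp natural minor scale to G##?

augmented second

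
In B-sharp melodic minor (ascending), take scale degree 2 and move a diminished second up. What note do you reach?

D

Scale degree 2 of B# melodic minor (ascending) is C##.
A diminished second (0 semitones) above C## lands on the letter D, giving D.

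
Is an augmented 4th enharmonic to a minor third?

No

An augmented fourth spans 6 semitones; a minor third spans 3.
The spans differ, so they are not enharmonic equivalents.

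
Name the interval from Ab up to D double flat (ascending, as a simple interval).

diminished fourth

The letter names run A→D, a span of 3 letter steps, so the interval is some kind of fourth.
Ab to Dbb is 4 semitones. A perfect fourth is 5, so 4 makes it diminished.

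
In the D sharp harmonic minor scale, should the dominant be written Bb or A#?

A#

Each scale degree takes a distinct letter name. Degree 5 of a scale on D must use the letter A.
A# and Bb are enharmonically the same pitch, but only A# uses the letter A, so it is the correct spelling here.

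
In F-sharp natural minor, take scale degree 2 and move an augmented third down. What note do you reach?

Scale degree 2 of F# natural minor is G#.
An augmented third (5 semitones) below G# lands on the letter E, giving Eb.

Eb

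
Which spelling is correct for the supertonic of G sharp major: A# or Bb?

Each scale degree takes a distinct letter name. Degree 2 of a scale on G must use the letter A.
A# and Bb are enharmonically the same pitch, but only A# uses the letter A, so it is the correct spelling here.

A#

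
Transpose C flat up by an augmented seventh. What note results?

B

C up a major seventh is B, so the target letter is B.
From Cb, an augmented seventh is 12 semitones up: B.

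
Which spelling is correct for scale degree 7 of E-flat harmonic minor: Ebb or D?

D

Each scale degree takes a distinct letter name. Degree 7 of a scale on E must use the letter D.
D and Ebb are enharmonically the same pitch, but only D uses the letter D, so it is the correct spelling here.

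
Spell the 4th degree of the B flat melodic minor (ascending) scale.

Eb

The Bb melodic minor (ascending) scale runs Bb C Db Eb F G A.
Degree 4 is Eb.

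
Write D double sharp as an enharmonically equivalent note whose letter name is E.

D## is pitch class 4. The letter E alone is pitch class 4.
Pitch class 4 on E needs no accidental: E.

E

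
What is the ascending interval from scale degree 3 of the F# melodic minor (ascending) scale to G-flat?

Scale degree 3 of F# melodic minor (ascending) is A.
A up to Gb: letters A→G make it a seventh; 9 semitones makes it diminished.

diminished seventh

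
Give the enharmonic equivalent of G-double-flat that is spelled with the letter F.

F

Plain F sits at the same pitch as Gbb, so on the letter F the same pitch needs a natural: F.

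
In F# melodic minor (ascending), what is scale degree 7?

Degree 7 takes the letter 6 steps above F, which is E.
In melodic minor (ascending), degree 7 sits 11 semitones above the tonic. F# + 11 semitones is pitch class 5, spelled on E as E#.

E#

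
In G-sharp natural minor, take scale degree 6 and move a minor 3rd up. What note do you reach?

G

Scale degree 6 of G# natural minor is E.
A minor third (3 semitones) above E lands on the letter G, giving G.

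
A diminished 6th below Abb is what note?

A down a major sixth is C, so the target letter is C.
From Abb, a diminished sixth is 7 semitones down: C.

C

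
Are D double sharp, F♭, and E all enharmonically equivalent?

Yes

D## is pitch class 4; Fb is pitch class 4; E is pitch class 4.
All spellings map to pitch class 4, so they are enharmonically equivalent.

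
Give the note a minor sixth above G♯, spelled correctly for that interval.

G up a major sixth is E, so the target letter is E.
From G#, a minor sixth is 8 semitones up: E.

E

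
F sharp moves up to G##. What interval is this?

augmented second

The letter names run F→G, a span of 1 letter step, so the interval is some kind of second.
F# to G## is 3 semitones. A major second is 2, so 3 makes it augmented.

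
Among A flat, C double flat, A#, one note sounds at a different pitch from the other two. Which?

In 12-tone equal temperament, enharmonic equivalents share a pitch class. Ab is pitch class 8; Cbb is pitch class 10; A# is pitch class 10.
Cbb and A# share pitch class 10, while Ab is pitch class 8.

Ab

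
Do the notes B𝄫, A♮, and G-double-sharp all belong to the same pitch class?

Bbb is pitch class 9; A is pitch class 9; G## is pitch class 9.
All spellings map to pitch class 9, so they are enharmonically equivalent.

Yes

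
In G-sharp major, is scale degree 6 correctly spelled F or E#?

E#

Each scale degree takes a distinct letter name. Degree 6 of a scale on G must use the letter E.
E# and F are enharmonically the same pitch, but only E# uses the letter E, so it is the correct spelling here.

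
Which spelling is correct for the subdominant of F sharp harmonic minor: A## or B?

B

Each scale degree takes a distinct letter name. Degree 4 of a scale on F must use the letter B.
B and A## are enharmonically the same pitch, but only B uses the letter B, so it is the correct spelling here.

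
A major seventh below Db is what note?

Ebb

A seventh below D lands on the letter E.
A major seventh spans 11 semitones, so Db moves to pitch class 2. On the letter E that is Ebb.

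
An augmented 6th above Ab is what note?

F#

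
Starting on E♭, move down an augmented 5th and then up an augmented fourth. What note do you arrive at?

Db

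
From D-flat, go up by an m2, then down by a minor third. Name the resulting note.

A minor second up from Db is Ebb (letter E, 1 semitone up).
A minor third down from Ebb is Cb (letter C, 3 semitones down).

Cb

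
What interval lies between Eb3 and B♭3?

The letter names run E→B, a span of 4 letter steps, so the interval is some kind of fifth.
Eb to Bb is 7 semitones. A perfect fifth is 7, so 7 makes it perfect.

perfect fifth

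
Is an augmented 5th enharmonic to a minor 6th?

Yes

An augmented fifth spans 8 semitones; a minor sixth spans 8.
They are enharmonically equivalent.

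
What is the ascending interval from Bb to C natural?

major second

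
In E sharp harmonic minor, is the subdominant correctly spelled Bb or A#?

Each scale degree takes a distinct letter name. Degree 4 of a scale on E must use the letter A.
A# and Bb are enharmonically the same pitch, but only A# uses the letter A, so it is the correct spelling here.

A#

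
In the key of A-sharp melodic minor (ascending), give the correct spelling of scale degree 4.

The A# melodic minor (ascending) scale runs A# B# C# D# E# F## G##.
Degree 4 is D#.

D#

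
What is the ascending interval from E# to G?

Counting letters E–F–G gives a third.
E#→G = 2 semitones, 2 narrower than the major third (4), so diminished.

diminished third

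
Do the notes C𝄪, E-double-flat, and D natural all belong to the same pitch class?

Yes

C## is pitch class 2; Ebb is pitch class 2; D is pitch class 2.
All spellings map to pitch class 2, so they are enharmonically equivalent.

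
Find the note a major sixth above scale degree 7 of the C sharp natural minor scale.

G#

Scale degree 7 of C# natural minor is B.
A major sixth (9 semitones) above B lands on the letter G, giving G#.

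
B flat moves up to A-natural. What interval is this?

major seventh

The letter names run B→A, a span of 6 letter steps, so the interval is some kind of seventh.
Bb to A is 11 semitones. A major seventh is 11, so 11 makes it major.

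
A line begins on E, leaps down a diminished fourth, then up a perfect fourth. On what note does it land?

E#

A diminished fourth down from E is B# (letter B, 4 semitones down).
A perfect fourth up from B# is E# (letter E, 5 semitones up).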